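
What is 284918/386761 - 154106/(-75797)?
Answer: 81198120312/29315323517 ≈ 2.7698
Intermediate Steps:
284918/386761 - 154106/(-75797) = 284918*(1/386761) - 154106*(-1/75797) = 284918/386761 + 154106/75797 = 81198120312/29315323517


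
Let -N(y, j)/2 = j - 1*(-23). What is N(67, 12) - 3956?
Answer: -4026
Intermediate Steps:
N(y, j) = -46 - 2*j (N(y, j) = -2*(j - 1*(-23)) = -2*(j + 23) = -2*(23 + j) = -46 - 2*j)
N(67, 12) - 3956 = (-46 - 2*12) - 3956 = (-46 - 24) - 3956 = -70 - 3956 = -4026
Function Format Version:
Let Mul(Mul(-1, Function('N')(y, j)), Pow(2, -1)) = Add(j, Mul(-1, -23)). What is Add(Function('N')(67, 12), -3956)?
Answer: -4026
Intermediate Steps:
Function('N')(y, j) = Add(-46, Mul(-2, j)) (Function('N')(y, j) = Mul(-2, Add(j, Mul(-1, -23))) = Mul(-2, Add(j, 23)) = Mul(-2, Add(23, j)) = Add(-46, Mul(-2, j)))
Add(Function('N')(67, 12), -3956) = Add(Add(-46, Mul(-2, 12)), -3956) = Add(Add(-46, -24), -3956) = Add(-70, -3956) = -4026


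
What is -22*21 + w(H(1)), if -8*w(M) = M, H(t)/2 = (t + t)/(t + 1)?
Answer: -1849/4 ≈ -462.25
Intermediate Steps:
H(t) = 4*t/(1 + t) (H(t) = 2*((t + t)/(t + 1)) = 2*((2*t)/(1 + t)) = 2*(2*t/(1 + t)) = 4*t/(1 + t))
w(M) = -M/8
-22*21 + w(H(1)) = -22*21 - 1/(2*(1 + 1)) = -462 - 1/(2*2) = -462 - ⅛*2 = -462 - ¼ = -1849/4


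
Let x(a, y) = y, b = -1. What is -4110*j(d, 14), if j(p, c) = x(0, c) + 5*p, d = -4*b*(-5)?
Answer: 353460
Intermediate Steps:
d = -20 (d = -4*(-1)*(-5) = 4*(-5) = -20)
j(p, c) = c + 5*p
-4110*j(d, 14) = -4110*(14 + 5*(-20)) = -4110*(14 - 100) = -4110*(-86) = 353460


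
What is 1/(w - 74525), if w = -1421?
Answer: -1/75946 ≈ -1.3167e-5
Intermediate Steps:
1/(w - 74525) = 1/(-1421 - 74525) = 1/(-75946) = -1/75946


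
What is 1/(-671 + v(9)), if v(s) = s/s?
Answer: -1/670 ≈ -0.0014925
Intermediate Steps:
v(s) = 1
1/(-671 + v(9)) = 1/(-671 + 1) = 1/(-670) = -1/670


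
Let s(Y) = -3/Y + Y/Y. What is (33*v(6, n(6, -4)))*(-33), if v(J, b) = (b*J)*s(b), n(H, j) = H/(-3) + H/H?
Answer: 26136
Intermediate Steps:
s(Y) = 1 - 3/Y (s(Y) = -3/Y + 1 = 1 - 3/Y)
n(H, j) = 1 - H/3 (n(H, j) = H*(-1/3) + 1 = -H/3 + 1 = 1 - H/3)
v(J, b) = J*(-3 + b) (v(J, b) = (b*J)*((-3 + b)/b) = (J*b)*((-3 + b)/b) = J*(-3 + b))
(33*v(6, n(6, -4)))*(-33) = (33*(6*(-3 + (1 - 1/3*6))))*(-33) = (33*(6*(-3 + (1 - 2))))*(-33) = (33*(6*(-3 - 1)))*(-33) = (33*(6*(-4)))*(-33) = (33*(-24))*(-33) = -792*(-33) = 26136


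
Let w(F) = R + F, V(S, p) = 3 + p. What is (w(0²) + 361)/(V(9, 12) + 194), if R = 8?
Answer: 369/209 ≈ 1.7656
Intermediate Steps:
w(F) = 8 + F
(w(0²) + 361)/(V(9, 12) + 194) = ((8 + 0²) + 361)/((3 + 12) + 194) = ((8 + 0) + 361)/(15 + 194) = (8 + 361)/209 = 369*(1/209) = 369/209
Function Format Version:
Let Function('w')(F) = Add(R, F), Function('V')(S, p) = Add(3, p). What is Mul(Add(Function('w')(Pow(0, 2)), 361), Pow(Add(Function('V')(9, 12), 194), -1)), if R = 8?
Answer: Rational(369, 209) ≈ 1.7656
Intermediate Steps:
Function('w')(F) = Add(8, F)
Mul(Add(Function('w')(Pow(0, 2)), 361), Pow(Add(Function('V')(9, 12), 194), -1)) = Mul(Add(Add(8, Pow(0, 2)), 361), Pow(Add(Add(3, 12), 194), -1)) = Mul(Add(Add(8, 0), 361), Pow(Add(15, 194), -1)) = Mul(Add(8, 361), Pow(209, -1)) = Mul(369, Rational(1, 209)) = Rational(369, 209)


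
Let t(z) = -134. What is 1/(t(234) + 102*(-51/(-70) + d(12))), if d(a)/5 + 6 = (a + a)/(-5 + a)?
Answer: -35/47989 ≈ -0.00072933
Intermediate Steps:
d(a) = -30 + 10*a/(-5 + a) (d(a) = -30 + 5*((a + a)/(-5 + a)) = -30 + 5*((2*a)/(-5 + a)) = -30 + 5*(2*a/(-5 + a)) = -30 + 10*a/(-5 + a))
1/(t(234) + 102*(-51/(-70) + d(12))) = 1/(-134 + 102*(-51/(-70) + 10*(15 - 2*12)/(-5 + 12))) = 1/(-134 + 102*(-51*(-1/70) + 10*(15 - 24)/7)) = 1/(-134 + 102*(51/70 + 10*(1/7)*(-9))) = 1/(-134 + 102*(51/70 - 90/7)) = 1/(-134 + 102*(-849/70)) = 1/(-134 - 43299/35) = 1/(-47989/35) = -35/47989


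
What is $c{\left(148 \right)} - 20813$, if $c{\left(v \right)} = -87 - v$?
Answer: $-21048$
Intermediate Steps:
$c{\left(148 \right)} - 20813 = \left(-87 - 148\right) - 20813 = -235 - 20813 = -21048$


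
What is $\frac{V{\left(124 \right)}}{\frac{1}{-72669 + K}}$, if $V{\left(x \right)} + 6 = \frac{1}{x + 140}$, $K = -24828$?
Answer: $\frac{51445917}{88} \approx 5.8461 \cdot 10^{5}$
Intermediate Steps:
$V{\left(x \right)} = -6 + \frac{1}{140 + x}$ ($V{\left(x \right)} = -6 + \frac{1}{x + 140} = -6 + \frac{1}{140 + x}$)
$\frac{V{\left(124 \right)}}{\frac{1}{-72669 + K}} = \frac{\frac{1}{140 + 124} \left(-839 - 744\right)}{\frac{1}{-72669 - 24828}} = \frac{\frac{1}{264} \left(-839 - 744\right)}{\frac{1}{-97497}} = \frac{\frac{1}{264} \left(-1583\right)}{- \frac{1}{97497}} = \left(- \frac{1583}{264}\right) \left(-97497\right) = \frac{51445917}{88}$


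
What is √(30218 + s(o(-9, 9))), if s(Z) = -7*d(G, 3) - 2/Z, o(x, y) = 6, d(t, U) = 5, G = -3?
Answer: 2*√67911/3 ≈ 173.73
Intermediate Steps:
s(Z) = -35 - 2/Z (s(Z) = -7*5 - 2/Z = -35 - 2/Z)
√(30218 + s(o(-9, 9))) = √(30218 + (-35 - 2/6)) = √(30218 + (-35 - 2*⅙)) = √(30218 + (-35 - ⅓)) = √(30218 - 106/3) = √(90548/3) = 2*√67911/3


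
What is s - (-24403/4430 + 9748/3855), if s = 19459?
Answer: 13294595251/683106 ≈ 19462.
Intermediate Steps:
s - (-24403/4430 + 9748/3855) = 19459 - (-24403/4430 + 9748/3855) = 19459 - 1*(-2035597/683106) = 19459 + 2035597/683106 = 13294595251/683106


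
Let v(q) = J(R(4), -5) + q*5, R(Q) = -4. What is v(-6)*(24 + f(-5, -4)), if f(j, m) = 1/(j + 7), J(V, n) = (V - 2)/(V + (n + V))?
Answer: -9408/13 ≈ -723.69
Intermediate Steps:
J(V, n) = (-2 + V)/(n + 2*V) (J(V, n) = (-2 + V)/(V + (V + n)) = (-2 + V)/(n + 2*V))
f(j, m) = 1/(7 + j)
v(q) = 6/13 + 5*q (v(q) = (-2 - 4)/(-5 + 2*(-4)) + q*5 = -6/(-5 - 8) + 5*q = -6/(-13) + 5*q = -1/13*(-6) + 5*q = 6/13 + 5*q)
v(-6)*(24 + f(-5, -4)) = (6/13 + 5*(-6))*(24 + 1/(7 - 5)) = (6/13 - 30)*(24 + 1/2) = -384*(24 + 1/2)/13 = -384/13*49/2 = -9408/13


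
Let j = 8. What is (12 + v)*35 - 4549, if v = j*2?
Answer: -3569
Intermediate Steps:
v = 16 (v = 8*2 = 16)
(12 + v)*35 - 4549 = (12 + 16)*35 - 4549 = 28*35 - 4549 = 980 - 4549 = -3569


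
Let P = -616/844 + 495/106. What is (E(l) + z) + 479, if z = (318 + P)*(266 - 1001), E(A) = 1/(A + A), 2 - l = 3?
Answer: -2640835992/11183 ≈ -2.3615e+5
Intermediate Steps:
l = -1 (l = 2 - 1*3 = 2 - 3 = -1)
P = 88121/22366 (P = -616*1/844 + 495*(1/106) = -154/211 + 495/106 = 88121/22366 ≈ 3.9400)
E(A) = 1/(2*A)
z = -5292374115/22366 (z = (318 + 88121/22366)*(266 - 1001) = (7200509/22366)*(-735) = -5292374115/22366 ≈ -2.3663e+5)
(E(l) + z) + 479 = ((1/2)/(-1) - 5292374115/22366) + 479 = ((1/2)*(-1) - 5292374115/22366) + 479 = (-1/2 - 5292374115/22366) + 479 = -2646192649/11183 + 479 = -2640835992/11183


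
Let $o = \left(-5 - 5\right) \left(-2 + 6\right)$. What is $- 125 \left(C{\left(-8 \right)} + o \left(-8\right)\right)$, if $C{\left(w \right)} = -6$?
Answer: $-39250$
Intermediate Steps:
$o = -40$ ($o = \left(-10\right) 4 = -40$)
$- 125 \left(C{\left(-8 \right)} + o \left(-8\right)\right) = - 125 \left(-6 - -320\right) = - 125 \left(-6 + 320\right) = \left(-125\right) 314 = -39250$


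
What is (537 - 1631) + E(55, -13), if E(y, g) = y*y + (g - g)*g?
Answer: 1931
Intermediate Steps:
E(y, g) = y² (E(y, g) = y² + 0*g = y² + 0 = y²)
(537 - 1631) + E(55, -13) = (537 - 1631) + 55² = -1094 + 3025 = 1931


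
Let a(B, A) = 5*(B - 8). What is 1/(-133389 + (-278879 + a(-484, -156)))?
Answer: -1/414728 ≈ -2.4112e-6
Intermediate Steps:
a(B, A) = -40 + 5*B (a(B, A) = 5*(-8 + B) = -40 + 5*B)
1/(-133389 + (-278879 + a(-484, -156))) = 1/(-133389 + (-278879 + (-40 + 5*(-484)))) = 1/(-133389 + (-278879 + (-40 - 2420))) = 1/(-133389 + (-278879 - 2460)) = 1/(-133389 - 281339) = 1/(-414728) = -1/414728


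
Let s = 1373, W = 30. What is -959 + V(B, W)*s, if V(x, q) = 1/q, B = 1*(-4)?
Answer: -27397/30 ≈ -913.23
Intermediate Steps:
B = -4
-959 + V(B, W)*s = -959 + 1373/30 = -27397/30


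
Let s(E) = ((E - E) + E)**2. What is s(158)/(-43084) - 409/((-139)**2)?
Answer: -124987700/208106491 ≈ -0.60059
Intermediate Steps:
s(E) = E**2 (s(E) = (0 + E)**2 = E**2)
s(158)/(-43084) - 409/((-139)**2) = 158**2/(-43084) - 409/((-139)**2) = 24964*(-1/43084) - 409/19321 = -6241/10771 - 409*1/19321 = -6241/10771 - 409/19321 = -124987700/208106491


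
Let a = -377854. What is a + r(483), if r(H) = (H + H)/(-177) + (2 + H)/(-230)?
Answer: -1025516291/2714 ≈ -3.7786e+5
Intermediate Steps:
r(H) = -1/115 - 637*H/40710 (r(H) = (2*H)*(-1/177) + (2 + H)*(-1/230) = -2*H/177 + (-1/115 - H/230) = -1/115 - 637*H/40710)
a + r(483) = -377854 + (-1/115 - 637/40710*483) = -377854 + (-1/115 - 4459/590) = -377854 - 20535/2714 = -1025516291/2714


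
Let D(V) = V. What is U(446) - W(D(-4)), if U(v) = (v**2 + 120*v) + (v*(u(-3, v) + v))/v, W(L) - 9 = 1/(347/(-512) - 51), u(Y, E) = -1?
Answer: 6690740760/26459 ≈ 2.5287e+5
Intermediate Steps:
W(L) = 237619/26459 (W(L) = 9 + 1/(347/(-512) - 51) = 9 + 1/(347*(-1/512) - 51) = 9 + 1/(-347/512 - 51) = 9 + 1/(-26459/512) = 9 - 512/26459 = 237619/26459)
U(v) = -1 + v**2 + 121*v (U(v) = (v**2 + 120*v) + (v*(-1 + v))/v = (v**2 + 120*v) + (-1 + v) = -1 + v**2 + 121*v)
U(446) - W(D(-4)) = (-1 + 446**2 + 121*446) - 1*237619/26459 = (-1 + 198916 + 53966) - 237619/26459 = 252881 - 237619/26459 = 6690740760/26459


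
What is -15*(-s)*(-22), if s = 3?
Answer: -990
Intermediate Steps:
-15*(-s)*(-22) = -15*(-1*3)*(-22) = -(-45)*(-22) = -15*66 = -990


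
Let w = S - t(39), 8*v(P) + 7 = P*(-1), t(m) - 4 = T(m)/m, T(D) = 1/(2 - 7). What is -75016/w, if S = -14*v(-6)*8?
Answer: -14628120/1951 ≈ -7497.8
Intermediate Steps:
T(D) = -⅕ (T(D) = 1/(-5) = -⅕)
t(m) = 4 - 1/(5*m)
v(P) = -7/8 - P/8 (v(P) = -7/8 + (P*(-1))/8 = -7/8 + (-P)/8 = -7/8 - P/8)
S = 14 (S = -14*(-7/8 - ⅛*(-6))*8 = -14*(-7/8 + ¾)*8 = -14*(-⅛)*8 = (7/4)*8 = 14)
w = 1951/195 (w = 14 - (4 - ⅕/39) = 14 - (4 - ⅕*1/39) = 14 - (4 - 1/195) = 14 - 1*779/195 = 14 - 779/195 = 1951/195 ≈ 10.005)
-75016/w = -75016/1951/195 = -75016*195/1951 = -14628120/1951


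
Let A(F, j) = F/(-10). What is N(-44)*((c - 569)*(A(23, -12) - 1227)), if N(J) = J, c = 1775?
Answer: 326157876/5 ≈ 6.5232e+7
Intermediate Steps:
A(F, j) = -F/10 (A(F, j) = F*(-⅒) = -F/10)
N(-44)*((c - 569)*(A(23, -12) - 1227)) = -44*(1775 - 569)*(-⅒*23 - 1227) = -53064*(-23/10 - 1227) = -53064*(-12293)/10 = -44*(-7412679/5) = 326157876/5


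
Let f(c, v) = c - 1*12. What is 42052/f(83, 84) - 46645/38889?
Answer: 1632048433/2761119 ≈ 591.08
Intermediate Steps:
f(c, v) = -12 + c (f(c, v) = c - 12 = -12 + c)
42052/f(83, 84) - 46645/38889 = 42052/(-12 + 83) - 46645/38889 = 42052/71 - 46645*1/38889 = 42052*(1/71) - 46645/38889 = 42052/71 - 46645/38889 = 1632048433/2761119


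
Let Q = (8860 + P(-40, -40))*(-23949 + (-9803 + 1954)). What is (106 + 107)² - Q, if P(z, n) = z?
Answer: 280503729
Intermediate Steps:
Q = -280458360 (Q = (8860 - 40)*(-23949 + (-9803 + 1954)) = 8820*(-23949 - 7849) = 8820*(-31798) = -280458360)
(106 + 107)² - Q = (106 + 107)² - 1*(-280458360) = 213² + 280458360 = 45369 + 280458360 = 280503729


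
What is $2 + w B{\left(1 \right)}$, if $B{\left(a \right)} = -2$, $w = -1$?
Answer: $4$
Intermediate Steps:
$2 + w B{\left(1 \right)} = 2 - -2 = 2 + 2 = 4$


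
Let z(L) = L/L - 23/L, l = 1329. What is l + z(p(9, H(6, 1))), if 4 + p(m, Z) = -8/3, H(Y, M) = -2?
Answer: 26669/20 ≈ 1333.4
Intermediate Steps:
p(m, Z) = -20/3 (p(m, Z) = -4 - 8/3 = -20/3)
z(L) = 1 - 23/L
l + z(p(9, H(6, 1))) = 1329 + (-23 - 20/3)/(-20/3) = 1329 - 3/20*(-89/3) = 1329 + 89/20 = 26669/20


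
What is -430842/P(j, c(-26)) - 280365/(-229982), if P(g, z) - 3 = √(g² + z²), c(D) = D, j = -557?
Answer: 48053459859/8938135439 - 1077105*√12437/155458 ≈ -767.31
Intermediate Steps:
P(g, z) = 3 + √(g² + z²)
-430842/P(j, c(-26)) - 280365/(-229982) = -430842/(3 + √((-557)² + (-26)²)) - 280365/(-229982) = -430842/(3 + √(310249 + 676)) - 280365*(-1/229982) = -430842/(3 + √310925) + 280365/229982 = -430842/(3 + 5*√12437) + 280365/229982 = 280365/229982 - 430842/(3 + 5*√12437)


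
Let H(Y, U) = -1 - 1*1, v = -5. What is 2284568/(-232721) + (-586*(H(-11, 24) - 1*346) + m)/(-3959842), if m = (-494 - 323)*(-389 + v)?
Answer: -4584449535401/460769195041 ≈ -9.9496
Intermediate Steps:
H(Y, U) = -2 (H(Y, U) = -1 - 1 = -2)
m = 321898 (m = (-494 - 323)*(-389 - 5) = -817*(-394) = 321898)
2284568/(-232721) + (-586*(H(-11, 24) - 1*346) + m)/(-3959842) = 2284568/(-232721) + (-586*(-2 - 1*346) + 321898)/(-3959842) = 2284568*(-1/232721) + (-586*(-2 - 346) + 321898)*(-1/3959842) = -2284568/232721 + (-586*(-348) + 321898)*(-1/3959842) = -2284568/232721 + (203928 + 321898)*(-1/3959842) = -2284568/232721 + 525826*(-1/3959842) = -2284568/232721 - 262913/1979921 = -4584449535401/460769195041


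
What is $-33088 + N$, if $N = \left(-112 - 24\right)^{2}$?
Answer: $-14592$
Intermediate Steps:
$N = 18496$ ($N = \left(-136\right)^{2} = 18496$)
$-33088 + N = -33088 + 18496 = -14592$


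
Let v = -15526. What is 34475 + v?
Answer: 18949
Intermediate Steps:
34475 + v = 34475 - 15526 = 18949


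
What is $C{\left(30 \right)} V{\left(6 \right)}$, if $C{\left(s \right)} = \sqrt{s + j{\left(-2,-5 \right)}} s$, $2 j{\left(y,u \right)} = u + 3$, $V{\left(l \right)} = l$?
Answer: $180 \sqrt{29} \approx 969.33$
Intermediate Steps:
$j{\left(y,u \right)} = \frac{3}{2} + \frac{u}{2}$ ($j{\left(y,u \right)} = \frac{u + 3}{2} = \frac{3 + u}{2} = \frac{3}{2} + \frac{u}{2}$)
$C{\left(s \right)} = s \sqrt{-1 + s}$ ($C{\left(s \right)} = \sqrt{s + \left(\frac{3}{2} + \frac{1}{2} \left(-5\right)\right)} s = \sqrt{s + \left(\frac{3}{2} - \frac{5}{2}\right)} s = \sqrt{s - 1} s = \sqrt{-1 + s} s = s \sqrt{-1 + s}$)
$C{\left(30 \right)} V{\left(6 \right)} = 30 \sqrt{-1 + 30} \cdot 6 = 30 \sqrt{29} \cdot 6 = 180 \sqrt{29}$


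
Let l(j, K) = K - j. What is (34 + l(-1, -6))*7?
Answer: 203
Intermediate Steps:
(34 + l(-1, -6))*7 = (34 + (-6 - 1*(-1)))*7 = (34 + (-6 + 1))*7 = (34 - 5)*7 = 29*7 = 203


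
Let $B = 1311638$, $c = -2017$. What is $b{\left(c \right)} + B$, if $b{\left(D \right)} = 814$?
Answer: $1312452$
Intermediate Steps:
$b{\left(c \right)} + B = 814 + 1311638 = 1312452$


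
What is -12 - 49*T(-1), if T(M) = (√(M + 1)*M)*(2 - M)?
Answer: -12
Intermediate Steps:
T(M) = M*√(1 + M)*(2 - M) (T(M) = (√(1 + M)*M)*(2 - M) = (M*√(1 + M))*(2 - M) = M*√(1 + M)*(2 - M))
-12 - 49*T(-1) = -12 - (-49)*√(1 - 1)*(2 - 1*(-1)) = -12 - (-49)*√0*(2 + 1) = -12 - (-49)*0*3 = -12 - 49*0 = -12 + 0 = -12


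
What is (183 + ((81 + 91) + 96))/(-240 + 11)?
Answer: -451/229 ≈ -1.9694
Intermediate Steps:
(183 + ((81 + 91) + 96))/(-240 + 11) = (183 + (172 + 96))/(-229) = (183 + 268)*(-1/229) = 451*(-1/229) = -451/229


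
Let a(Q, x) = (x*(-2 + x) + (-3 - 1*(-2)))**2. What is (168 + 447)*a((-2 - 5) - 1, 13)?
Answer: 12400860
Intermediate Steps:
a(Q, x) = (-1 + x*(-2 + x))**2 (a(Q, x) = (x*(-2 + x) + (-3 + 2))**2 = (x*(-2 + x) - 1)**2 = (-1 + x*(-2 + x))**2)
(168 + 447)*a((-2 - 5) - 1, 13) = (168 + 447)*(1 - 1*13**2 + 2*13)**2 = 615*(1 - 1*169 + 26)**2 = 615*(1 - 169 + 26)**2 = 615*(-142)**2 = 615*20164 = 12400860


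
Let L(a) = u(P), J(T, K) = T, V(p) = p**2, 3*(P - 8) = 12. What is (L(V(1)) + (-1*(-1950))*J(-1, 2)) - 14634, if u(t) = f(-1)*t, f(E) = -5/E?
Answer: -16524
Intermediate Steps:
P = 12 (P = 8 + (1/3)*12 = 8 + 4 = 12)
u(t) = 5*t (u(t) = (-5/(-1))*t = (-5*(-1))*t = 5*t)
L(a) = 60 (L(a) = 5*12 = 60)
(L(V(1)) + (-1*(-1950))*J(-1, 2)) - 14634 = (60 - 1*(-1950)*(-1)) - 14634 = (60 + 1950*(-1)) - 14634 = (60 - 1950) - 14634 = -1890 - 14634 = -16524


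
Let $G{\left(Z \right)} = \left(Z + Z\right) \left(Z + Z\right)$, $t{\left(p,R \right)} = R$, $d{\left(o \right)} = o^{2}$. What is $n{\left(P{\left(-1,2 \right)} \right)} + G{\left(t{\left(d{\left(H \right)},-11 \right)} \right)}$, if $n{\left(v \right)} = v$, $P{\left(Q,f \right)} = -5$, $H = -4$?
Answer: $479$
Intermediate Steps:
$G{\left(Z \right)} = 4 Z^{2}$ ($G{\left(Z \right)} = 2 Z 2 Z = 4 Z^{2}$)
$n{\left(P{\left(-1,2 \right)} \right)} + G{\left(t{\left(d{\left(H \right)},-11 \right)} \right)} = -5 + 4 \left(-11\right)^{2} = -5 + 4 \cdot 121 = -5 + 484 = 479$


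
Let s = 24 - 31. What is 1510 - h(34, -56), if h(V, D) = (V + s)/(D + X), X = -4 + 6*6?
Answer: 12089/8 ≈ 1511.1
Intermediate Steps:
s = -7
X = 32 (X = -4 + 36 = 32)
h(V, D) = (-7 + V)/(32 + D) (h(V, D) = (V - 7)/(D + 32) = (-7 + V)/(32 + D))
1510 - h(34, -56) = 1510 - (-7 + 34)/(32 - 56) = 1510 - 27/(-24) = 1510 - (-1)*27/24 = 1510 - 1*(-9/8) = 1510 + 9/8 = 12089/8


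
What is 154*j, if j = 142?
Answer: 21868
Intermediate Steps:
154*j = 154*142 = 21868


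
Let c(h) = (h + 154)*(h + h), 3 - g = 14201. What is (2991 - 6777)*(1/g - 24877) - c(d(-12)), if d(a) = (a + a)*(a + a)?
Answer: 662644528731/7099 ≈ 9.3343e+7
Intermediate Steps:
g = -14198 (g = 3 - 1*14201 = 3 - 14201 = -14198)
d(a) = 4*a² (d(a) = (2*a)*(2*a) = 4*a²)
c(h) = 2*h*(154 + h) (c(h) = (154 + h)*(2*h) = 2*h*(154 + h))
(2991 - 6777)*(1/g - 24877) - c(d(-12)) = (2991 - 6777)*(1/(-14198) - 24877) - 2*4*(-12)²*(154 + 4*(-12)²) = -3786*(-1/14198 - 24877) - 2*4*144*(154 + 4*144) = -3786*(-353203647/14198) - 2*576*(154 + 576) = 668614503771/7099 - 2*576*730 = 668614503771/7099 - 1*840960 = 668614503771/7099 - 840960 = 662644528731/7099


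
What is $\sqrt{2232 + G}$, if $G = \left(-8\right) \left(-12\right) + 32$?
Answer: $2 \sqrt{590} \approx 48.58$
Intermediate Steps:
$G = 128$ ($G = 96 + 32 = 128$)
$\sqrt{2232 + G} = \sqrt{2232 + 128} = \sqrt{2360} = 2 \sqrt{590}$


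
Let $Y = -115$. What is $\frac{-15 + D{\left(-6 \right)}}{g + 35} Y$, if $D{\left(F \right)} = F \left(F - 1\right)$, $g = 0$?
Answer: $- \frac{621}{7} \approx -88.714$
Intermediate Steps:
$D{\left(F \right)} = F \left(-1 + F\right)$
$\frac{-15 + D{\left(-6 \right)}}{g + 35} Y = \frac{-15 - 6 \left(-1 - 6\right)}{0 + 35} \left(-115\right) = \frac{-15 - -42}{35} \left(-115\right) = \left(-15 + 42\right) \frac{1}{35} \left(-115\right) = 27 \cdot \frac{1}{35} \left(-115\right) = \frac{27}{35} \left(-115\right) = - \frac{621}{7}$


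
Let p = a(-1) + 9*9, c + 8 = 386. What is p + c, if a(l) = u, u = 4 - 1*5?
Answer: 458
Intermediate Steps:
u = -1 (u = 4 - 5 = -1)
c = 378 (c = -8 + 386 = 378)
a(l) = -1
p = 80 (p = -1 + 9*9 = -1 + 81 = 80)
p + c = 80 + 378 = 458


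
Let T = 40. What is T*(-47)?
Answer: -1880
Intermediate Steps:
T*(-47) = 40*(-47) = -1880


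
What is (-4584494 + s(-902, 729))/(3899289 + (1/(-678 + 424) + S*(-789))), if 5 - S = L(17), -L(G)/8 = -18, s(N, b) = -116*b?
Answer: -1185940732/1018275839 ≈ -1.1647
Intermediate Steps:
L(G) = 144 (L(G) = -8*(-18) = 144)
S = -139 (S = 5 - 1*144 = 5 - 144 = -139)
(-4584494 + s(-902, 729))/(3899289 + (1/(-678 + 424) + S*(-789))) = (-4584494 - 116*729)/(3899289 + (1/(-678 + 424) - 139*(-789))) = (-4584494 - 84564)/(3899289 + (1/(-254) + 109671)) = -4669058/(3899289 + (-1/254 + 109671)) = -4669058/(3899289 + 27856433/254) = -4669058/1018275839/254 = -4669058*254/1018275839 = -1185940732/1018275839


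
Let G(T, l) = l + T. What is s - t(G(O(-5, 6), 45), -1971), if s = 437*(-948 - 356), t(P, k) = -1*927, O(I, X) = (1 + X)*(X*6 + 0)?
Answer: -568921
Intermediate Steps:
O(I, X) = 6*X*(1 + X) (O(I, X) = (1 + X)*(6*X + 0) = (1 + X)*(6*X) = 6*X*(1 + X))
G(T, l) = T + l
t(P, k) = -927
s = -569848 (s = 437*(-1304) = -569848)
s - t(G(O(-5, 6), 45), -1971) = -569848 - 1*(-927) = -569848 + 927 = -568921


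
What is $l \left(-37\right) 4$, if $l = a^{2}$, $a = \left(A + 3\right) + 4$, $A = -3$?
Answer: $-2368$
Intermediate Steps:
$a = 4$ ($a = \left(-3 + 3\right) + 4 = 0 + 4 = 4$)
$l = 16$ ($l = 4^{2} = 16$)
$l \left(-37\right) 4 = 16 \left(-37\right) 4 = \left(-592\right) 4 = -2368$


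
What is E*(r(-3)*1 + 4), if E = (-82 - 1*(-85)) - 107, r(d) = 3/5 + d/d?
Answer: -2912/5 ≈ -582.40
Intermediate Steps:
r(d) = 8/5 (r(d) = 3*(⅕) + 1 = ⅗ + 1 = 8/5)
E = -104 (E = (-82 + 85) - 107 = 3 - 107 = -104)
E*(r(-3)*1 + 4) = -104*((8/5)*1 + 4) = -104*(8/5 + 4) = -104*28/5 = -2912/5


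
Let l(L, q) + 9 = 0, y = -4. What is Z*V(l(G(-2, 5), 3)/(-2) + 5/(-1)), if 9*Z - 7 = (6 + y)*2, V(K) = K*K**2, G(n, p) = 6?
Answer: -11/72 ≈ -0.15278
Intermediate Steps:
l(L, q) = -9 (l(L, q) = -9 + 0 = -9)
V(K) = K**3
Z = 11/9 (Z = 7/9 + ((6 - 4)*2)/9 = 7/9 + (2*2)/9 = 7/9 + (1/9)*4 = 7/9 + 4/9 = 11/9 ≈ 1.2222)
Z*V(l(G(-2, 5), 3)/(-2) + 5/(-1)) = 11*(-9/(-2) + 5/(-1))**3/9 = 11*(-9*(-1/2) + 5*(-1))**3/9 = 11*(9/2 - 5)**3/9 = 11*(-1/2)**3/9 = (11/9)*(-1/8) = -11/72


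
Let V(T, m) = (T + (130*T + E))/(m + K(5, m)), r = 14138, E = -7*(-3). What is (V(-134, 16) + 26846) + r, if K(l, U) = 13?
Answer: 1171003/29 ≈ 40379.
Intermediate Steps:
E = 21
V(T, m) = (21 + 131*T)/(13 + m) (V(T, m) = (T + (130*T + 21))/(m + 13) = (T + (21 + 130*T))/(13 + m) = (21 + 131*T)/(13 + m))
(V(-134, 16) + 26846) + r = ((21 + 131*(-134))/(13 + 16) + 26846) + 14138 = ((21 - 17554)/29 + 26846) + 14138 = ((1/29)*(-17533) + 26846) + 14138 = (-17533/29 + 26846) + 14138 = 761001/29 + 14138 = 1171003/29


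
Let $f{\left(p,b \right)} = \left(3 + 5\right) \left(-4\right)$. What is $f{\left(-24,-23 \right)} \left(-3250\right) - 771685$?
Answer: $-667685$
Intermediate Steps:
$f{\left(p,b \right)} = -32$ ($f{\left(p,b \right)} = 8 \left(-4\right) = -32$)
$f{\left(-24,-23 \right)} \left(-3250\right) - 771685 = \left(-32\right) \left(-3250\right) - 771685 = 104000 - 771685 = -667685$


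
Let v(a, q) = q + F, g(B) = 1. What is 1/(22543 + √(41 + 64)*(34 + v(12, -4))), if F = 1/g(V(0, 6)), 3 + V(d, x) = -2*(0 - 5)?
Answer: 22543/508085944 - 31*√105/508085944 ≈ 4.3743e-5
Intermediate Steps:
V(d, x) = 7 (V(d, x) = -3 - 2*(0 - 5) = -3 - 2*(-5) = -3 + 10 = 7)
F = 1 (F = 1/1 = 1)
v(a, q) = 1 + q (v(a, q) = q + 1 = 1 + q)
1/(22543 + √(41 + 64)*(34 + v(12, -4))) = 1/(22543 + √(41 + 64)*(34 + (1 - 4))) = 1/(22543 + √105*(34 - 3)) = 1/(22543 + √105*31) = 1/(22543 + 31*√105)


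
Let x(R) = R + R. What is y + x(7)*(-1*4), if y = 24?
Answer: -32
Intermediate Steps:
x(R) = 2*R
y + x(7)*(-1*4) = 24 + (2*7)*(-1*4) = 24 + 14*(-4) = 24 - 56 = -32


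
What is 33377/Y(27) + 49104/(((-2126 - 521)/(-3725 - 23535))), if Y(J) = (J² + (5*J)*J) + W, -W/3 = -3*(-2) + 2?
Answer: 5822889772919/11514450 ≈ 5.0570e+5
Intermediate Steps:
W = -24 (W = -3*(-3*(-2) + 2) = -3*(6 + 2) = -3*8 = -24)
Y(J) = -24 + 6*J² (Y(J) = (J² + (5*J)*J) - 24 = (J² + 5*J²) - 24 = 6*J² - 24 = -24 + 6*J²)
33377/Y(27) + 49104/(((-2126 - 521)/(-3725 - 23535))) = 33377/(-24 + 6*27²) + 49104/(((-2126 - 521)/(-3725 - 23535))) = 33377/(-24 + 6*729) + 49104/((-2647/(-27260))) = 33377/(-24 + 4374) + 49104/((-2647*(-1/27260))) = 33377/4350 + 49104/(2647/27260) = 33377*(1/4350) + 49104*(27260/2647) = 33377/4350 + 1338575040/2647 = 5822889772919/11514450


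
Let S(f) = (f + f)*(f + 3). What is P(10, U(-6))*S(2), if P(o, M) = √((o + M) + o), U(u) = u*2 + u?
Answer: 20*√2 ≈ 28.284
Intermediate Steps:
S(f) = 2*f*(3 + f) (S(f) = (2*f)*(3 + f) = 2*f*(3 + f))
U(u) = 3*u (U(u) = 2*u + u = 3*u)
P(o, M) = √(M + 2*o) (P(o, M) = √((M + o) + o) = √(M + 2*o))
P(10, U(-6))*S(2) = √(3*(-6) + 2*10)*(2*2*(3 + 2)) = √(-18 + 20)*(2*2*5) = √2*20 = 20*√2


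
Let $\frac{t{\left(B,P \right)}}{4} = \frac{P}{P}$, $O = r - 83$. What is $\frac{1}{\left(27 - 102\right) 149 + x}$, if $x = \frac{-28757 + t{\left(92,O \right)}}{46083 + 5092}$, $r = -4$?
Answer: $- \frac{51175}{571909378} \approx -8.9481 \cdot 10^{-5}$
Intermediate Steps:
$O = -87$ ($O = -4 - 83 = -87$)
$t{\left(B,P \right)} = 4$ ($t{\left(B,P \right)} = 4 \frac{P}{P} = 4 \cdot 1 = 4$)
$x = - \frac{28753}{51175}$ ($x = \frac{-28757 + 4}{46083 + 5092} = - \frac{28753}{51175} \approx -0.56186$)
$\frac{1}{\left(27 - 102\right) 149 + x} = \frac{1}{\left(27 - 102\right) 149 - \frac{28753}{51175}} = \frac{1}{\left(-75\right) 149 - \frac{28753}{51175}} = \frac{1}{-11175 - \frac{28753}{51175}} = \frac{1}{- \frac{571909378}{51175}} = - \frac{51175}{571909378}$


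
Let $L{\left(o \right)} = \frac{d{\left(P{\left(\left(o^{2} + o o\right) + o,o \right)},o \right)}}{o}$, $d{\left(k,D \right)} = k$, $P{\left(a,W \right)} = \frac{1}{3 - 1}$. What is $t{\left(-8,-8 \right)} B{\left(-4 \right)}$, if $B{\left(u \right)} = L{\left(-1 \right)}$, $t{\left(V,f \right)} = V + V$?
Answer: $8$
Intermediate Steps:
$P{\left(a,W \right)} = \frac{1}{2}$
$t{\left(V,f \right)} = 2 V$
$L{\left(o \right)} = \frac{1}{2 o}$
$B{\left(u \right)} = - \frac{1}{2}$ ($B{\left(u \right)} = \frac{1}{2 \left(-1\right)} = \frac{1}{2} \left(-1\right) = - \frac{1}{2}$)
$t{\left(-8,-8 \right)} B{\left(-4 \right)} = 2 \left(-8\right) \left(- \frac{1}{2}\right) = \left(-16\right) \left(- \frac{1}{2}\right) = 8$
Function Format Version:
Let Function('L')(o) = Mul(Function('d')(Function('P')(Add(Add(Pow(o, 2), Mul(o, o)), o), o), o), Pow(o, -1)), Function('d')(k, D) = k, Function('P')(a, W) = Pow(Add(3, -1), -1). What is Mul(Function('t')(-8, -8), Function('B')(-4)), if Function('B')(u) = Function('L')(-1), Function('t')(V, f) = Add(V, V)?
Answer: 8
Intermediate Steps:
Function('P')(a, W) = Rational(1, 2) (Function('P')(a, W) = Pow(2, -1) = Rational(1, 2))
Function('t')(V, f) = Mul(2, V)
Function('L')(o) = Mul(Rational(1, 2), Pow(o, -1))
Function('B')(u) = Rational(-1, 2) (Function('B')(u) = Mul(Rational(1, 2), Pow(-1, -1)) = Mul(Rational(1, 2), -1) = Rational(-1, 2))
Mul(Function('t')(-8, -8), Function('B')(-4)) = Mul(Mul(2, -8), Rational(-1, 2)) = Mul(-16, Rational(-1, 2)) = 8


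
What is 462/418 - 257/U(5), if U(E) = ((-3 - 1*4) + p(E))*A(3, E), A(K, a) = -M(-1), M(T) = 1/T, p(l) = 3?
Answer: 4967/76 ≈ 65.355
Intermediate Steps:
M(T) = 1/T
A(K, a) = 1 (A(K, a) = -1/(-1) = -1*(-1) = 1)
U(E) = -4 (U(E) = ((-3 - 1*4) + 3)*1 = ((-3 - 4) + 3)*1 = (-7 + 3)*1 = -4*1 = -4)
462/418 - 257/U(5) = 462/418 - 257/(-4) = 462*(1/418) - 257*(-¼) = 21/19 + 257/4 = 4967/76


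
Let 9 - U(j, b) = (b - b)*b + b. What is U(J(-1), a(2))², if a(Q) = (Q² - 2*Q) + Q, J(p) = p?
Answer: 49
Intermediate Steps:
a(Q) = Q² - Q
U(j, b) = 9 - b (U(j, b) = 9 - ((b - b)*b + b) = 9 - (0*b + b) = 9 - (0 + b) = 9 - b)
U(J(-1), a(2))² = (9 - 2*(-1 + 2))² = (9 - 2)² = 7² = 49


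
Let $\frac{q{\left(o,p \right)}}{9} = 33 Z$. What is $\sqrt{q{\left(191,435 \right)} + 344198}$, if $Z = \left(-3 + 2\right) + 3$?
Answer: $2 \sqrt{86198} \approx 587.19$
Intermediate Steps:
$Z = 2$ ($Z = -1 + 3 = 2$)
$q{\left(o,p \right)} = 594$ ($q{\left(o,p \right)} = 9 \cdot 33 \cdot 2 = 9 \cdot 66 = 594$)
$\sqrt{q{\left(191,435 \right)} + 344198} = \sqrt{594 + 344198} = \sqrt{344792} = 2 \sqrt{86198}$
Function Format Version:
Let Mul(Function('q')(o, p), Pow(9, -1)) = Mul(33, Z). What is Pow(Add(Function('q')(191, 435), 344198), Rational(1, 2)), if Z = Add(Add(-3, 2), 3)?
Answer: Mul(2, Pow(86198, Rational(1, 2))) ≈ 587.19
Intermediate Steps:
Z = 2 (Z = Add(-1, 3) = 2)
Function('q')(o, p) = 594 (Function('q')(o, p) = Mul(9, Mul(33, 2)) = Mul(9, 66) = 594)
Pow(Add(Function('q')(191, 435), 344198), Rational(1, 2)) = Pow(Add(594, 344198), Rational(1, 2)) = Pow(344792, Rational(1, 2)) = Mul(2, Pow(86198, Rational(1, 2)))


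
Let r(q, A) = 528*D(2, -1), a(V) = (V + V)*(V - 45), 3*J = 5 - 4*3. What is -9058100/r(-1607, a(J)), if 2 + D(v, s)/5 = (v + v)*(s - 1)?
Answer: 90581/264 ≈ 343.11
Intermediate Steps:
J = -7/3 (J = (5 - 4*3)/3 = (5 - 12)/3 = (⅓)*(-7) = -7/3 ≈ -2.3333)
a(V) = 2*V*(-45 + V) (a(V) = (2*V)*(-45 + V) = 2*V*(-45 + V))
D(v, s) = -10 + 10*v*(-1 + s) (D(v, s) = -10 + 5*((v + v)*(s - 1)) = -10 + 5*((2*v)*(-1 + s)) = -10 + 5*(2*v*(-1 + s)) = -10 + 10*v*(-1 + s))
r(q, A) = -26400 (r(q, A) = 528*(-10 - 10*2 + 10*(-1)*2) = 528*(-10 - 20 - 20) = 528*(-50) = -26400)
-9058100/r(-1607, a(J)) = -9058100/(-26400) = -9058100*(-1/26400) = 90581/264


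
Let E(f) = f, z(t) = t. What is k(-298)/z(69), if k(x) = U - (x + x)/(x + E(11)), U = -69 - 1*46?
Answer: -33601/19803 ≈ -1.6968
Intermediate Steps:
U = -115 (U = -69 - 46 = -115)
k(x) = -115 - 2*x/(11 + x) (k(x) = -115 - (x + x)/(x + 11) = -115 - 2*x/(11 + x))
k(-298)/z(69) = ((-1265 - 117*(-298))/(11 - 298))/69 = ((-1265 + 34866)/(-287))*(1/69) = -1/287*33601*(1/69) = -33601/287*1/69 = -33601/19803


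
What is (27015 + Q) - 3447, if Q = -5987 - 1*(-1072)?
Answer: 18653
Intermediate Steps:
Q = -4915 (Q = -5987 + 1072 = -4915)
(27015 + Q) - 3447 = (27015 - 4915) - 3447 = 22100 - 3447 = 18653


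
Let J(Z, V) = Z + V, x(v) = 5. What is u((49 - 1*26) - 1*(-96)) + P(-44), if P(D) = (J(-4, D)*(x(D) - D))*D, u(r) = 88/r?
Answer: 12315160/119 ≈ 1.0349e+5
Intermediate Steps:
J(Z, V) = V + Z
P(D) = D*(-4 + D)*(5 - D) (P(D) = ((D - 4)*(5 - D))*D = ((-4 + D)*(5 - D))*D = D*(-4 + D)*(5 - D))
u((49 - 1*26) - 1*(-96)) + P(-44) = 88/((49 - 1*26) - 1*(-96)) - 1*(-44)*(-5 - 44)*(-4 - 44) = 88/((49 - 26) + 96) - 1*(-44)*(-49)*(-48) = 88/(23 + 96) + 103488 = 88/119 + 103488 = 12315160/119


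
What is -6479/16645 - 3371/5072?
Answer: -88971783/84423440 ≈ -1.0539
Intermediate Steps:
-6479/16645 - 3371/5072 = -88971783/84423440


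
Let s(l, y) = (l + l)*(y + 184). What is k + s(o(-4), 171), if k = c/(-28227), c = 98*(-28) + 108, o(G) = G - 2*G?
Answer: 80167316/28227 ≈ 2840.1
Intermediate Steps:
o(G) = -G
c = -2636 (c = -2744 + 108 = -2636)
s(l, y) = 2*l*(184 + y) (s(l, y) = (2*l)*(184 + y) = 2*l*(184 + y))
k = 2636/28227 (k = -2636/(-28227) = -2636*(-1/28227) = 2636/28227 ≈ 0.093386)
k + s(o(-4), 171) = 2636/28227 + 2*(-1*(-4))*(184 + 171) = 2636/28227 + 2*4*355 = 2636/28227 + 2840 = 80167316/28227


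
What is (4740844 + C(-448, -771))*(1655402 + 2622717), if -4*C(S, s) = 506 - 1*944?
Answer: 40564726492933/2 ≈ 2.0282e+13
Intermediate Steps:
C(S, s) = 219/2 (C(S, s) = -(506 - 1*944)/4 = -(506 - 944)/4 = -1/4*(-438) = 219/2)
(4740844 + C(-448, -771))*(1655402 + 2622717) = (4740844 + 219/2)*(1655402 + 2622717) = (9481907/2)*4278119 = 40564726492933/2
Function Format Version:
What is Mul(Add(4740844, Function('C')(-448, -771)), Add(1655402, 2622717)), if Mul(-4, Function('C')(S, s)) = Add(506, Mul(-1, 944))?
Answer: Rational(40564726492933, 2) ≈ 2.0282e+13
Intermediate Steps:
Function('C')(S, s) = Rational(219, 2) (Function('C')(S, s) = Mul(Rational(-1, 4), Add(506, Mul(-1, 944))) = Mul(Rational(-1, 4), Add(506, -944)) = Mul(Rational(-1, 4), -438) = Rational(219, 2))
Mul(Add(4740844, Function('C')(-448, -771)), Add(1655402, 2622717)) = Mul(Add(4740844, Rational(219, 2)), Add(1655402, 2622717)) = Mul(Rational(9481907, 2), 4278119) = Rational(40564726492933, 2)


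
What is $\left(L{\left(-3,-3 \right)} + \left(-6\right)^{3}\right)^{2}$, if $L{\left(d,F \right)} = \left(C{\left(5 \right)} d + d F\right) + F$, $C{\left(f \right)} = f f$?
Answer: $81225$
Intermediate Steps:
$C{\left(f \right)} = f^{2}$
$L{\left(d,F \right)} = F + 25 d + F d$ ($L{\left(d,F \right)} = \left(5^{2} d + d F\right) + F = \left(25 d + F d\right) + F = F + 25 d + F d$)
$\left(L{\left(-3,-3 \right)} + \left(-6\right)^{3}\right)^{2} = \left(\left(-3 + 25 \left(-3\right) - -9\right) + \left(-6\right)^{3}\right)^{2} = \left(\left(-3 - 75 + 9\right) - 216\right)^{2} = \left(-69 - 216\right)^{2} = \left(-285\right)^{2} = 81225$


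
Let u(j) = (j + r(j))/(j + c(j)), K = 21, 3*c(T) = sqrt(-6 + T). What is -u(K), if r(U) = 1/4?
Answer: -5355/5272 + 85*sqrt(15)/5272 ≈ -0.95330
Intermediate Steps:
r(U) = 1/4
c(T) = sqrt(-6 + T)/3
u(j) = (1/4 + j)/(j + sqrt(-6 + j)/3) (u(j) = (j + 1/4)/(j + sqrt(-6 + j)/3) = (1/4 + j)/(j + sqrt(-6 + j)/3))
-u(K) = -3*(1 + 4*21)/(4*(sqrt(-6 + 21) + 3*21)) = -3*(1 + 84)/(4*(sqrt(15) + 63)) = -3*85/(4*(63 + sqrt(15))) = -255/(4*(63 + sqrt(15)))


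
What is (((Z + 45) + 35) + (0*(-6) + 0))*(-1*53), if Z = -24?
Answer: -2968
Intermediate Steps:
(((Z + 45) + 35) + (0*(-6) + 0))*(-1*53) = (((-24 + 45) + 35) + (0*(-6) + 0))*(-1*53) = ((21 + 35) + (0 + 0))*(-53) = (56 + 0)*(-53) = 56*(-53) = -2968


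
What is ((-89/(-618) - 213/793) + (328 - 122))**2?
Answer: 10179636970390969/240172525476 ≈ 42385.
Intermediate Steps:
((-89/(-618) - 213/793) + (328 - 122))**2 = ((-89*(-1/618) - 213*1/793) + 206)**2 = ((89/618 - 213/793) + 206)**2 = (-61057/490074 + 206)**2 = (100894187/490074)**2 = 10179636970390969/240172525476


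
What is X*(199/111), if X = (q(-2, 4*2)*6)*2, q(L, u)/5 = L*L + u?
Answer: 47760/37 ≈ 1290.8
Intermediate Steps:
q(L, u) = 5*u + 5*L² (q(L, u) = 5*(L*L + u) = 5*(L² + u) = 5*(u + L²) = 5*u + 5*L²)
X = 720 (X = ((5*(4*2) + 5*(-2)²)*6)*2 = ((5*8 + 5*4)*6)*2 = ((40 + 20)*6)*2 = (60*6)*2 = 360*2 = 720)
X*(199/111) = 720*(199/111) = 47760/37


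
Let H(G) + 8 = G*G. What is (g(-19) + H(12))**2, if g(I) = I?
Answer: 13689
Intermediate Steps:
H(G) = -8 + G**2 (H(G) = -8 + G*G = -8 + G**2)
(g(-19) + H(12))**2 = (-19 + (-8 + 12**2))**2 = (-19 + (-8 + 144))**2 = (-19 + 136)**2 = 117**2 = 13689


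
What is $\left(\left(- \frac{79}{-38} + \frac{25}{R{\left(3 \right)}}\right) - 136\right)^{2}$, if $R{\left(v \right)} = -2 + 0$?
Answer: $\frac{7739524}{361} \approx 21439.0$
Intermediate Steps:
$R{\left(v \right)} = -2$
$\left(\left(- \frac{79}{-38} + \frac{25}{R{\left(3 \right)}}\right) - 136\right)^{2} = \left(\left(- \frac{79}{-38} + \frac{25}{-2}\right) - 136\right)^{2} = \left(\left(\left(-79\right) \left(- \frac{1}{38}\right) + 25 \left(- \frac{1}{2}\right)\right) - 136\right)^{2} = \left(\left(\frac{79}{38} - \frac{25}{2}\right) - 136\right)^{2} = \left(- \frac{198}{19} - 136\right)^{2} = \left(- \frac{2782}{19}\right)^{2} = \frac{7739524}{361}$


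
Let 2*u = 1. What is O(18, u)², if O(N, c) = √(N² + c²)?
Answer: 1297/4 ≈ 324.25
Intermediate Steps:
u = ½ (u = (½)*1 = ½ ≈ 0.50000)
O(18, u)² = (√(18² + (½)²))² = (√(324 + ¼))² = (√(1297/4))² = (√1297/2)² = 1297/4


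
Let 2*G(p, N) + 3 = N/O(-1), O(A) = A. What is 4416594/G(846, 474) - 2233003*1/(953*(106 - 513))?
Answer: -1141690773439/61671489 ≈ -18512.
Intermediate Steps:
G(p, N) = -3/2 - N/2 (G(p, N) = -3/2 + (N/(-1))/2 = -3/2 + (N*(-1))/2 = -3/2 + (-N)/2 = -3/2 - N/2)
4416594/G(846, 474) - 2233003*1/(953*(106 - 513)) = 4416594/(-3/2 - ½*474) - 2233003*1/(953*(106 - 513)) = 4416594/(-3/2 - 237) - 2233003/(953*(-407)) = 4416594/(-477/2) - 2233003/(-387871) = 4416594*(-2/477) - 2233003*(-1/387871) = -2944396/159 + 2233003/387871 = -1141690773439/61671489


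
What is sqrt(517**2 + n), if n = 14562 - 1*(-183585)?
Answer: 2*sqrt(116359) ≈ 682.23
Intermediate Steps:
n = 198147 (n = 14562 + 183585 = 198147)
sqrt(517**2 + n) = sqrt(517**2 + 198147) = sqrt(267289 + 198147) = sqrt(465436) = 2*sqrt(116359)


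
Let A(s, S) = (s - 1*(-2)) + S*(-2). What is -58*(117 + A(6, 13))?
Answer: -5742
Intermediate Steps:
A(s, S) = 2 + s - 2*S (A(s, S) = (s + 2) - 2*S = (2 + s) - 2*S = 2 + s - 2*S)
-58*(117 + A(6, 13)) = -58*(117 + (2 + 6 - 2*13)) = -58*(117 + (2 + 6 - 26)) = -58*(117 - 18) = -58*99 = -5742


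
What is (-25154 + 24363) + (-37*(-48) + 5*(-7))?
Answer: 950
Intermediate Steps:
(-25154 + 24363) + (-37*(-48) + 5*(-7)) = -791 + (1776 - 35) = -791 + 1741 = 950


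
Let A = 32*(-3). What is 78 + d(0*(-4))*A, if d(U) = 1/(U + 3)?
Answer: 46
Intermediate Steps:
d(U) = 1/(3 + U)
A = -96
78 + d(0*(-4))*A = 78 - 96/(3 + 0*(-4)) = 78 - 96/(3 + 0) = 78 - 96/3 = 78 + (1/3)*(-96) = 78 - 32 = 46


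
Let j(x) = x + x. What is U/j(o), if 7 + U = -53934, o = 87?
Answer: -53941/174 ≈ -310.01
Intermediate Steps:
j(x) = 2*x
U = -53941 (U = -7 - 53934 = -53941)
U/j(o) = -53941/(2*87) = -53941/174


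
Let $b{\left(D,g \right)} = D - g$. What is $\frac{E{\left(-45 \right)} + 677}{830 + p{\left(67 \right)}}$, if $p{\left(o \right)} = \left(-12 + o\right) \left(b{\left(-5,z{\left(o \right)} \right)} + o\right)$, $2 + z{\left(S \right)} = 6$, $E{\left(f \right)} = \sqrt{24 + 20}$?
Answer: $\frac{677}{4020} + \frac{\sqrt{11}}{2010} \approx 0.17006$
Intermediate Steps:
$E{\left(f \right)} = 2 \sqrt{11}$ ($E{\left(f \right)} = \sqrt{44} = 2 \sqrt{11}$)
$z{\left(S \right)} = 4$ ($z{\left(S \right)} = -2 + 6 = 4$)
$p{\left(o \right)} = \left(-12 + o\right) \left(-9 + o\right)$ ($p{\left(o \right)} = \left(-12 + o\right) \left(\left(-5 - 4\right) + o\right) = \left(-12 + o\right) \left(-9 + o\right)$)
$\frac{E{\left(-45 \right)} + 677}{830 + p{\left(67 \right)}} = \frac{2 \sqrt{11} + 677}{830 + \left(108 + 67^{2} - 1407\right)} = \frac{677 + 2 \sqrt{11}}{830 + \left(108 + 4489 - 1407\right)} = \frac{677 + 2 \sqrt{11}}{830 + 3190} = \frac{677 + 2 \sqrt{11}}{4020} = \left(677 + 2 \sqrt{11}\right) \frac{1}{4020} = \frac{677}{4020} + \frac{\sqrt{11}}{2010}$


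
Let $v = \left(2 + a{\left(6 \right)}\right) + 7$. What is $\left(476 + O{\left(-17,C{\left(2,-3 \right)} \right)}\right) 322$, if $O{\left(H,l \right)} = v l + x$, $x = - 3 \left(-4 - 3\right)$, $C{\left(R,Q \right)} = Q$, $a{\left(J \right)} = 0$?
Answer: $151340$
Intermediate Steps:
$v = 9$ ($v = \left(2 + 0\right) + 7 = 2 + 7 = 9$)
$x = 21$ ($x = \left(-3\right) \left(-7\right) = 21$)
$O{\left(H,l \right)} = 21 + 9 l$ ($O{\left(H,l \right)} = 9 l + 21 = 21 + 9 l$)
$\left(476 + O{\left(-17,C{\left(2,-3 \right)} \right)}\right) 322 = \left(476 + \left(21 + 9 \left(-3\right)\right)\right) 322 = \left(476 + \left(21 - 27\right)\right) 322 = \left(476 - 6\right) 322 = 470 \cdot 322 = 151340$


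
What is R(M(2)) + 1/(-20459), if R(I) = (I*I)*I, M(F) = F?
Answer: 163671/20459 ≈ 8.0000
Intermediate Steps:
R(I) = I³ (R(I) = I²*I = I³)
R(M(2)) + 1/(-20459) = 2³ + 1/(-20459) = 8 - 1/20459 = 163671/20459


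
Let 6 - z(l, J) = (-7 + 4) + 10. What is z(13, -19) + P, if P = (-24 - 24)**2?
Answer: 2303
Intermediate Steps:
z(l, J) = -1 (z(l, J) = 6 - ((-7 + 4) + 10) = 6 - (-3 + 10) = 6 - 1*7 = 6 - 7 = -1)
P = 2304 (P = (-48)**2 = 2304)
z(13, -19) + P = -1 + 2304 = 2303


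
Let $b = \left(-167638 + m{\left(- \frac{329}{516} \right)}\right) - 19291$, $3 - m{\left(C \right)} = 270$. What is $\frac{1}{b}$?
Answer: $- \frac{1}{187196} \approx -5.342 \cdot 10^{-6}$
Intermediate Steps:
$m{\left(C \right)} = -267$ ($m{\left(C \right)} = 3 - 270 = -267$)
$b = -187196$ ($b = \left(-167638 - 267\right) - 19291 = -167905 - 19291 = -187196$)
$\frac{1}{b} = \frac{1}{-187196} = - \frac{1}{187196}$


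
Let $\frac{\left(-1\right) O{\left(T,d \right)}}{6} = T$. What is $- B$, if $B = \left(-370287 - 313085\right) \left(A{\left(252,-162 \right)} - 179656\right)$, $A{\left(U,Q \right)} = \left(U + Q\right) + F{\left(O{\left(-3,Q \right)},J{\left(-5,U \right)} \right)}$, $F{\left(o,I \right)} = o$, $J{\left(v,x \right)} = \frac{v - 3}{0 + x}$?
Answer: $-122698075856$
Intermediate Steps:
$O{\left(T,d \right)} = - 6 T$
$J{\left(v,x \right)} = \frac{-3 + v}{x}$
$A{\left(U,Q \right)} = 18 + Q + U$ ($A{\left(U,Q \right)} = \left(U + Q\right) - -18 = \left(Q + U\right) + 18 = 18 + Q + U$)
$B = 122698075856$ ($B = \left(-370287 - 313085\right) \left(\left(18 - 162 + 252\right) - 179656\right) = - 683372 \left(108 - 179656\right) = \left(-683372\right) \left(-179548\right) = 122698075856$)
$- B = \left(-1\right) 122698075856 = -122698075856$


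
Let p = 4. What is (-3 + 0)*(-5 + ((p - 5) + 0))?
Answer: 18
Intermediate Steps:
(-3 + 0)*(-5 + ((p - 5) + 0)) = (-3 + 0)*(-5 + ((4 - 5) + 0)) = -3*(-5 + (-1 + 0)) = -3*(-5 - 1) = -3*(-6) = 18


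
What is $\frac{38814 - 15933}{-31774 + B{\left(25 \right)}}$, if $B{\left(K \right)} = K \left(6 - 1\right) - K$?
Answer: $- \frac{7627}{10558} \approx -0.72239$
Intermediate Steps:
$B{\left(K \right)} = 4 K$ ($B{\left(K \right)} = K 5 - K = 5 K - K = 4 K$)
$\frac{38814 - 15933}{-31774 + B{\left(25 \right)}} = \frac{38814 - 15933}{-31774 + 4 \cdot 25} = \frac{22881}{-31774 + 100} = \frac{22881}{-31674} = 22881 \left(- \frac{1}{31674}\right) = - \frac{7627}{10558}$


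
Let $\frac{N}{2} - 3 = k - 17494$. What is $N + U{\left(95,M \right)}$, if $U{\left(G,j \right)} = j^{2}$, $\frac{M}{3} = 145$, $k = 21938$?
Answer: $198119$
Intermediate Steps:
$M = 435$ ($M = 3 \cdot 145 = 435$)
$N = 8894$ ($N = 6 + 2 \left(21938 - 17494\right) = 6 + 2 \cdot 4444 = 6 + 8888 = 8894$)
$N + U{\left(95,M \right)} = 8894 + 435^{2} = 8894 + 189225 = 198119$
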